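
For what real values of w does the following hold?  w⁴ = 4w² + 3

Let u = w². The equation becomes u² - 4u - 3 = 0.
By the quadratic formula, u = 2 + √(7) or u = 2 - √(7).
w² = 2 + √(7) gives w = ±√(2 + √(7)) ≈ ±2.1554.
w² = 2 - √(7) < 0 has no real solution.

w = -2.1554 or w = 2.1554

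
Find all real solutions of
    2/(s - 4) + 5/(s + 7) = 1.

Multiply both sides by (s - 4)(s + 7):
2(s + 7) + 5(s - 4) = (s - 4)(s + 7).
Expand and collect terms: s^2 - 4s - 22 = 0.
By the quadratic formula, s = (4 +/- sqrt(104)) / 2, so s ~= 7.099 or s ~= -3.099.
Neither value makes a denominator zero (s != 4, s != -7), so both are valid.

s = -3.099 or s = 7.099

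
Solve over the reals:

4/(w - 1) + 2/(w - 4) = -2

Multiply both sides by (w - 1)(w - 4):
4(w - 4) + 2(w - 1) = -2(w - 1)(w - 4).
Expand and collect terms: -2w^2 + 4w + 10 = 0.
By the quadratic formula, w = (-4 +/- sqrt(96)) / -4, so w ~= -1.4495 or w ~= 3.4495.
Neither value makes a denominator zero (w != 1, w != 4), so both are valid.

w = -1.4495 or w = 3.4495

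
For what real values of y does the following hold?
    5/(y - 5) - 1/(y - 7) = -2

y = 2.7639 or y = 7.2361

Multiply both sides by (y - 5)(y - 7):
5(y - 7) - (y - 5) = -2(y - 5)(y - 7).
Expand and collect terms: -2y^2 + 20y - 40 = 0.
By the quadratic formula, y = (-20 +/- sqrt(80)) / -4, so y ~= 2.7639 or y ~= 7.2361.
Neither value makes a denominator zero (y != 5, y != 7), so both are valid.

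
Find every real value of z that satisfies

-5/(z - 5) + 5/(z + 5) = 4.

Multiply both sides by (z - 5)(z + 5):
-5(z + 5) + 5(z - 5) = 4(z - 5)(z + 5).
Expand and collect terms: 4z^2 - 50 = 0.
By the quadratic formula, z = (0 +/- sqrt(800)) / 8, so z ~= 3.5355 or z ~= -3.5355.
Neither value makes a denominator zero (z != 5, z != -5), so both are valid.

z = -3.5355 or z = 3.5355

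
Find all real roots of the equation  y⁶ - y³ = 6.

y = -1.2599 or y = 1.4422

Let u = y³. The equation becomes u² - u - 6 = 0.
Factor: (u - 3)(u + 2) = 0, so u = 3 or u = -2.
y³ = 3 gives y = ∛(3) ≈ 1.4422.
y³ = -2 gives y = -∛(2) ≈ -1.2599.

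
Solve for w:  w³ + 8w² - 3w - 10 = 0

w = -8.217 or w = -1 or w = 1.217

Possible rational roots are divisors of -10. Testing w = -1 gives 0, so (w + 1) is a factor.
Divide: w³ + 8w² - 3w - 10 = (w + 1)(w² + 7w - 10).
Apply the quadratic formula to w² + 7w - 10 = 0: w = (-7 ± √89)/2, i.e. w ≈ 1.217 or w ≈ -8.217.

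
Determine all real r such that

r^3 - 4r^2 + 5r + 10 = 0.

r = -1

Possible rational roots are divisors of 10. Testing r = -1 gives 0, so (r + 1) is a factor.
Divide: r^3 - 4r^2 + 5r + 10 = (r + 1)(r^2 - 5r + 10).
The quadratic r^2 - 5r + 10 has discriminant -15 < 0, so no further real roots.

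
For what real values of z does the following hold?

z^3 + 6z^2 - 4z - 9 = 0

Possible rational roots are divisors of -9. Testing z = -1 gives 0, so (z + 1) is a factor.
Divide: z^3 + 6z^2 - 4z - 9 = (z + 1)(z^2 + 5z - 9).
Apply the quadratic formula to z^2 + 5z - 9 = 0: z = (-5 +/- sqrt(61))/2, i.e. z ~= 1.4051 or z ~= -6.4051.

z = -6.4051 or z = -1 or z = 1.4051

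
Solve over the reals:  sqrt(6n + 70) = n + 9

Square both sides: 6n + 70 = (n + 9)^2.
Expand and rearrange: n^2 + 12n + 11 = 0.
Solving gives n = -1 or n = -11.
Check each candidate in the original equation:
  n = -1: sqrt(64) = 8, while n + 9 = 8 — valid.
  n = -11: sqrt(4) = 2, while n + 9 = -2 — extraneous.

n = -1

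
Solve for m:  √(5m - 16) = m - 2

m = 4 or m = 5

Square both sides: 5m - 16 = (m - 2)².
Expand and rearrange: m² - 9m + 20 = 0.
Solving gives m = 5 or m = 4.
Check each candidate in the original equation:
  m = 5: √(9) = 3, while m - 2 = 3 — valid.
  m = 4: √(4) = 2, while m - 2 = 2 — valid.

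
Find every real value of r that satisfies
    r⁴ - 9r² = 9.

Let u = r². The equation becomes u² - 9u - 9 = 0.
By the quadratic formula, u = 9/2 + 3·√(13)/2 or u = 9/2 - 3·√(13)/2.
r² = 9/2 + 3·√(13)/2 gives r = ±√(9/2 + 3·√(13)/2) ≈ ±3.1477.
r² = 9/2 - 3·√(13)/2 < 0 has no real solution.

r = -3.1477 or r = 3.1477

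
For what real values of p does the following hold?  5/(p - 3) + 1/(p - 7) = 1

Multiply both sides by (p - 3)(p - 7):
5(p - 7) + (p - 3) = (p - 3)(p - 7).
Expand and collect terms: p² - 16p + 59 = 0.
By the quadratic formula, p = (16 ± √20) / 2, so p ≈ 10.2361 or p ≈ 5.7639.
Neither value makes a denominator zero (p ≠ 3, p ≠ 7), so both are valid.

p = 5.7639 or p = 10.2361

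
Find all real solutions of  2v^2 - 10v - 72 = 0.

Factor: 2(v + 4)(v - 9) = 0.
So v = -4 or v = 9.

v = -4 or v = 9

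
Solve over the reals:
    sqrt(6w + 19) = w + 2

Square both sides: 6w + 19 = (w + 2)^2.
Expand and rearrange: w^2 - 2w - 15 = 0.
Solving gives w = 5 or w = -3.
Check each candidate in the original equation:
  w = 5: sqrt(49) = 7, while w + 2 = 7 — valid.
  w = -3: sqrt(1) = 1, while w + 2 = -1 — extraneous.

w = 5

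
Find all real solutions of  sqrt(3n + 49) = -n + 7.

Square both sides: 3n + 49 = (-n + 7)^2.
Expand and rearrange: n^2 - 17n = 0.
Solving gives n = 17 or n = 0.
Check each candidate in the original equation:
  n = 17: sqrt(100) = 10, while -n + 7 = -10 — extraneous.
  n = 0: sqrt(49) = 7, while -n + 7 = 7 — valid.

n = 0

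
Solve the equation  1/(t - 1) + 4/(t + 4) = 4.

t = -3.058 or t = 1.308

Multiply both sides by (t - 1)(t + 4):
(t + 4) + 4(t - 1) = 4(t - 1)(t + 4).
Expand and collect terms: 4t^2 + 7t - 16 = 0.
By the quadratic formula, t = (-7 +/- sqrt(305)) / 8, so t ~= 1.308 or t ~= -3.058.
Neither value makes a denominator zero (t != 1, t != -4), so both are valid.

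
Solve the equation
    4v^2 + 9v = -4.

v = -1.6404 or v = -0.6096

Rearrange to standard form: 4v^2 + 9v + 4 = 0.
Discriminant: (9)^2 - 4*4*4 = 17.
Quadratic formula: v = (-9 +/- sqrt(17)) / 8.
So v = -9/8 + sqrt(17)/8 ~= -0.6096 or v = -9/8 - sqrt(17)/8 ~= -1.6404.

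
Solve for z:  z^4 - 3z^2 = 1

z = -1.8174 or z = 1.8174

Let u = z^2. The equation becomes u^2 - 3u - 1 = 0.
By the quadratic formula, u = 3/2 + sqrt(13)/2 or u = 3/2 - sqrt(13)/2.
z^2 = 3/2 + sqrt(13)/2 gives z = +/-sqrt(3/2 + sqrt(13)/2) ~= +/-1.8174.
z^2 = 3/2 - sqrt(13)/2 < 0 has no real solution.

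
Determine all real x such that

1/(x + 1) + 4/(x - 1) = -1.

x = -4.5616 or x = -0.4384

Multiply both sides by (x + 1)(x - 1):
(x - 1) + 4(x + 1) = -(x + 1)(x - 1).
Expand and collect terms: -x² - 5x - 2 = 0.
By the quadratic formula, x = (5 ± √17) / -2, so x ≈ -4.5616 or x ≈ -0.4384.
Neither value makes a denominator zero (x ≠ -1, x ≠ 1), so both are valid.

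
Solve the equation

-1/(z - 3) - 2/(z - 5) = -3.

z = 3.2417 or z = 5.7583

Multiply both sides by (z - 3)(z - 5):
-(z - 5) - 2(z - 3) = -3(z - 3)(z - 5).
Expand and collect terms: -3z² + 27z - 56 = 0.
By the quadratic formula, z = (-27 ± √57) / -6, so z ≈ 3.2417 or z ≈ 5.7583.
Neither value makes a denominator zero (z ≠ 3, z ≠ 5), so both are valid.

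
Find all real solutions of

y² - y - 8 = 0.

Discriminant: (-1)² − 4·1·(-8) = 33.
Quadratic formula: y = (1 ± √33) / 2.
So y = 1/2 + √(33)/2 ≈ 3.3723 or y = 1/2 - √(33)/2 ≈ -2.3723.

y = -2.3723 or y = 3.3723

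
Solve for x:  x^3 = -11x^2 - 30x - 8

Rearrange: x^3 + 11x^2 + 30x + 8 = 0.
Possible rational roots are divisors of 8. Testing x = -4 gives 0, so (x + 4) is a factor.
Divide: x^3 + 11x^2 + 30x + 8 = (x + 4)(x^2 + 7x + 2).
Apply the quadratic formula to x^2 + 7x + 2 = 0: x = (-7 +/- sqrt(41))/2, i.e. x ~= -0.2984 or x ~= -6.7016.

x = -6.7016 or x = -4 or x = -0.2984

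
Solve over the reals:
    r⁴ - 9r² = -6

r = -2.8766 or r = -0.8515 or r = 0.8515 or r = 2.8766

Let u = r². The equation becomes u² - 9u + 6 = 0.
By the quadratic formula, u = √(57)/2 + 9/2 or u = 9/2 - √(57)/2.
r² = √(57)/2 + 9/2 gives r = ±√(√(57)/2 + 9/2) ≈ ±2.8766.
r² = 9/2 - √(57)/2 gives r = ±√(9/2 - √(57)/2) ≈ ±0.8515.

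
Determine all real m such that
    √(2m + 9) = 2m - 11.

m = 8

Square both sides: 2m + 9 = (2m - 11)².
Expand and rearrange: 4m² - 46m + 112 = 0.
Solving gives m = 8 or m = 3.5.
Check each candidate in the original equation:
  m = 8: √(25) = 5, while 2m - 11 = 5 — valid.
  m = 3.5: √(16) = 4, while 2m - 11 = -4 — extraneous.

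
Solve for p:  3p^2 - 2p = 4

Rearrange to standard form: 3p^2 - 2p - 4 = 0.
Discriminant: (-2)^2 - 4*3*(-4) = 52.
Quadratic formula: p = (2 +/- sqrt(52)) / 6.
So p = 1/3 + sqrt(13)/3 ~= 1.5352 or p = 1/3 - sqrt(13)/3 ~= -0.8685.

p = -0.8685 or p = 1.5352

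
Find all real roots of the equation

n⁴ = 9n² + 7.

Let u = n². The equation becomes u² - 9u - 7 = 0.
By the quadratic formula, u = 9/2 + √(109)/2 or u = 9/2 - √(109)/2.
n² = 9/2 + √(109)/2 gives n = ±√(9/2 + √(109)/2) ≈ ±3.1177.
n² = 9/2 - √(109)/2 < 0 has no real solution.

n = -3.1177 or n = 3.1177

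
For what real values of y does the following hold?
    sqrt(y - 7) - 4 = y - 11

Isolate the radical: sqrt(y - 7) = y - 7.
Square both sides: y - 7 = (y - 7)^2.
Expand and rearrange: y^2 - 15y + 56 = 0.
Solving gives y = 8 or y = 7.
Check each candidate in the original equation:
  y = 8: sqrt(1) = 1, while y - 7 = 1 — valid.
  y = 7: sqrt(0) = 0, while y - 7 = 0 — valid.

y = 7 or y = 8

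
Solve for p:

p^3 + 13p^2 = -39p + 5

Rearrange: p^3 + 13p^2 + 39p - 5 = 0.
Possible rational roots are divisors of -5. Testing p = -5 gives 0, so (p + 5) is a factor.
Divide: p^3 + 13p^2 + 39p - 5 = (p + 5)(p^2 + 8p - 1).
Apply the quadratic formula to p^2 + 8p - 1 = 0: p = (-8 +/- sqrt(68))/2, i.e. p ~= 0.1231 or p ~= -8.1231.

p = -8.1231 or p = -5 or p = 0.1231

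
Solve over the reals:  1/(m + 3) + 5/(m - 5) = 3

m = -2.7258 or m = 6.7258

Multiply both sides by (m + 3)(m - 5):
(m - 5) + 5(m + 3) = 3(m + 3)(m - 5).
Expand and collect terms: 3m^2 - 12m - 55 = 0.
By the quadratic formula, m = (12 +/- sqrt(804)) / 6, so m ~= 6.7258 or m ~= -2.7258.
Neither value makes a denominator zero (m != -3, m != 5), so both are valid.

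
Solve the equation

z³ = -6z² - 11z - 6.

z = -3 or z = -2 or z = -1

Rearrange: z³ + 6z² + 11z + 6 = 0.
Possible rational roots are divisors of 6. Testing z = -1 gives 0, so (z + 1) is a factor.
Divide: z³ + 6z² + 11z + 6 = (z + 1)(z² + 5z + 6).
Factor the quadratic: z = -2 or z = -3.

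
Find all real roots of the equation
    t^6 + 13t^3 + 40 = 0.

t = -2 or t = -1.71

Let u = t^3. The equation becomes u^2 + 13u + 40 = 0.
Factor: (u + 5)(u + 8) = 0, so u = -5 or u = -8.
t^3 = -5 gives t = -(5)^(1/3) ~= -1.71.
t^3 = -8 gives t = -2.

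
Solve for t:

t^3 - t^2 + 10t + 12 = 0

Possible rational roots are divisors of 12. Testing t = -1 gives 0, so (t + 1) is a factor.
Divide: t^3 - t^2 + 10t + 12 = (t + 1)(t^2 - 2t + 12).
The quadratic t^2 - 2t + 12 has discriminant -44 < 0, so no further real roots.

t = -1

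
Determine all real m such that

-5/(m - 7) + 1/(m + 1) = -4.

Multiply both sides by (m - 7)(m + 1):
-5(m + 1) + (m - 7) = -4(m - 7)(m + 1).
Expand and collect terms: -4m^2 + 28m + 40 = 0.
By the quadratic formula, m = (-28 +/- sqrt(1424)) / -8, so m ~= -1.217 or m ~= 8.217.
Neither value makes a denominator zero (m != 7, m != -1), so both are valid.

m = -1.217 or m = 8.217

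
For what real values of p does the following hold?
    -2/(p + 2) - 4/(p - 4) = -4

Multiply both sides by (p + 2)(p - 4):
-2(p - 4) - 4(p + 2) = -4(p + 2)(p - 4).
Expand and collect terms: -4p² + 14p + 32 = 0.
By the quadratic formula, p = (-14 ± √708) / -8, so p ≈ -1.576 or p ≈ 5.076.
Neither value makes a denominator zero (p ≠ -2, p ≠ 4), so both are valid.

p = -1.576 or p = 5.076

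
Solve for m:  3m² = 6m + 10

m = -1.0817 or m = 3.0817

Rearrange to standard form: 3m² - 6m - 10 = 0.
Discriminant: (-6)² − 4·3·(-10) = 156.
Quadratic formula: m = (6 ± √156) / 6.
So m = 1 + √(39)/3 ≈ 3.0817 or m = 1 - √(39)/3 ≈ -1.0817.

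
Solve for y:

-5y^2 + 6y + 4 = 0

y = -0.477 or y = 1.677

Discriminant: (6)^2 - 4*(-5)*4 = 116.
Quadratic formula: y = (-6 +/- sqrt(116)) / (-10).
So y = 3/5 - sqrt(29)/5 ~= -0.477 or y = 3/5 + sqrt(29)/5 ~= 1.677.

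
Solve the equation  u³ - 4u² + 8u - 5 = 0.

u = 1

Possible rational roots are divisors of -5. Testing u = 1 gives 0, so (u - 1) is a factor.
Divide: u³ - 4u² + 8u - 5 = (u - 1)(u² - 3u + 5).
The quadratic u² - 3u + 5 has discriminant -11 < 0, so no further real roots.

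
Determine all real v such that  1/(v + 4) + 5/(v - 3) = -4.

Multiply both sides by (v + 4)(v - 3):
(v - 3) + 5(v + 4) = -4(v + 4)(v - 3).
Expand and collect terms: -4v² - 10v + 31 = 0.
By the quadratic formula, v = (10 ± √596) / -8, so v ≈ -4.3016 or v ≈ 1.8016.
Neither value makes a denominator zero (v ≠ -4, v ≠ 3), so both are valid.

v = -4.3016 or v = 1.8016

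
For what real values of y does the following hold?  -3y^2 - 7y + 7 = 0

Discriminant: (-7)^2 - 4*(-3)*7 = 133.
Quadratic formula: y = (7 +/- sqrt(133)) / (-6).
So y = -sqrt(133)/6 - 7/6 ~= -3.0888 or y = -7/6 + sqrt(133)/6 ~= 0.7554.

y = -3.0888 or y = 0.7554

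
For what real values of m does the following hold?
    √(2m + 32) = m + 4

Square both sides: 2m + 32 = (m + 4)².
Expand and rearrange: m² + 6m - 16 = 0.
Solving gives m = 2 or m = -8.
Check each candidate in the original equation:
  m = 2: √(36) = 6, while m + 4 = 6 — valid.
  m = -8: √(16) = 4, while m + 4 = -4 — extraneous.

m = 2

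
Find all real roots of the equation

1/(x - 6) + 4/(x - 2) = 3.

x = 3.1919 or x = 6.4748

Multiply both sides by (x - 6)(x - 2):
(x - 2) + 4(x - 6) = 3(x - 6)(x - 2).
Expand and collect terms: 3x² - 29x + 62 = 0.
By the quadratic formula, x = (29 ± √97) / 6, so x ≈ 6.4748 or x ≈ 3.1919.
Neither value makes a denominator zero (x ≠ 6, x ≠ 2), so both are valid.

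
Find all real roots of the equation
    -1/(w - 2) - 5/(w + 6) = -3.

w = -4.4157 or w = 2.4157

Multiply both sides by (w - 2)(w + 6):
-(w + 6) - 5(w - 2) = -3(w - 2)(w + 6).
Expand and collect terms: -3w² - 6w + 32 = 0.
By the quadratic formula, w = (6 ± √420) / -6, so w ≈ -4.4157 or w ≈ 2.4157.
Neither value makes a denominator zero (w ≠ 2, w ≠ -6), so both are valid.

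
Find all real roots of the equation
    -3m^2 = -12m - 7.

m = -0.5166 or m = 4.5166

Rearrange to standard form: -3m^2 + 12m + 7 = 0.
Discriminant: (12)^2 - 4*(-3)*7 = 228.
Quadratic formula: m = (-12 +/- sqrt(228)) / (-6).
So m = 2 - sqrt(57)/3 ~= -0.5166 or m = 2 + sqrt(57)/3 ~= 4.5166.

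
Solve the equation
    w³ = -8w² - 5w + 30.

Rearrange: w³ + 8w² + 5w - 30 = 0.
Possible rational roots are divisors of -30. Testing w = -3 gives 0, so (w + 3) is a factor.
Divide: w³ + 8w² + 5w - 30 = (w + 3)(w² + 5w - 10).
Apply the quadratic formula to w² + 5w - 10 = 0: w = (-5 ± √65)/2, i.e. w ≈ 1.5311 or w ≈ -6.5311.

w = -6.5311 or w = -3 or w = 1.5311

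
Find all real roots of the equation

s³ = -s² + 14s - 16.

s = -4.7016 or s = 1.7016 or s = 2

Rearrange: s³ + s² - 14s + 16 = 0.
Possible rational roots are divisors of 16. Testing s = 2 gives 0, so (s - 2) is a factor.
Divide: s³ + s² - 14s + 16 = (s - 2)(s² + 3s - 8).
Apply the quadratic formula to s² + 3s - 8 = 0: s = (-3 ± √41)/2, i.e. s ≈ 1.7016 or s ≈ -4.7016.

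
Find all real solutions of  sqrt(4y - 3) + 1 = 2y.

y = 1

Isolate the radical: sqrt(4y - 3) = 2y - 1.
Square both sides: 4y - 3 = (2y - 1)^2.
Expand and rearrange: 4y^2 - 8y + 4 = 0.
This gives the repeated root y = 1.
Check in the original equation:
  y = 1: sqrt(1) = 1, while 2y - 1 = 1 — valid.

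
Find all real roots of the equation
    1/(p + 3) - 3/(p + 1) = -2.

Multiply both sides by (p + 3)(p + 1):
(p + 1) - 3(p + 3) = -2(p + 3)(p + 1).
Expand and collect terms: -2p^2 - 6p + 2 = 0.
By the quadratic formula, p = (6 +/- sqrt(52)) / -4, so p ~= -3.3028 or p ~= 0.3028.
Neither value makes a denominator zero (p != -3, p != -1), so both are valid.

p = -3.3028 or p = 0.3028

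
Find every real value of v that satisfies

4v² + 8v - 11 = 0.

v = -2.9365 or v = 0.9365

Discriminant: (8)² − 4·4·(-11) = 240.
Quadratic formula: v = (-8 ± √240) / 8.
So v = -1 + √(15)/2 ≈ 0.9365 or v = -√(15)/2 - 1 ≈ -2.9365.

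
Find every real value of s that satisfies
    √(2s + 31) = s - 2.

s = 9

Square both sides: 2s + 31 = (s - 2)².
Expand and rearrange: s² - 6s - 27 = 0.
Solving gives s = 9 or s = -3.
Check each candidate in the original equation:
  s = 9: √(49) = 7, while s - 2 = 7 — valid.
  s = -3: √(25) = 5, while s - 2 = -5 — extraneous.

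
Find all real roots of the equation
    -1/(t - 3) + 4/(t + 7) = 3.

Multiply both sides by (t - 3)(t + 7):
-(t + 7) + 4(t - 3) = 3(t - 3)(t + 7).
Expand and collect terms: 3t^2 + 9t - 44 = 0.
By the quadratic formula, t = (-9 +/- sqrt(609)) / 6, so t ~= 2.613 or t ~= -5.613.
Neither value makes a denominator zero (t != 3, t != -7), so both are valid.

t = -5.613 or t = 2.613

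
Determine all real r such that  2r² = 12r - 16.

Bring every term to one side: 2r² - 12r + 16 = 0.
Factor: 2(r - 2)(r - 4) = 0.
So r = 2 or r = 4.

r = 2 or r = 4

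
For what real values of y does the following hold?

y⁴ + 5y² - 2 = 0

Let u = y². The equation becomes u² + 5u - 2 = 0.
By the quadratic formula, u = -5/2 + √(33)/2 or u = -√(33)/2 - 5/2.
y² = -5/2 + √(33)/2 gives y = ±√(-5/2 + √(33)/2) ≈ ±0.6101.
y² = -√(33)/2 - 5/2 < 0 has no real solution.

y = -0.6101 or y = 0.6101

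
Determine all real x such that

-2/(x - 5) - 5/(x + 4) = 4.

Multiply both sides by (x - 5)(x + 4):
-2(x + 4) - 5(x - 5) = 4(x - 5)(x + 4).
Expand and collect terms: 4x^2 + 3x - 97 = 0.
By the quadratic formula, x = (-3 +/- sqrt(1561)) / 8, so x ~= 4.5637 or x ~= -5.3137.
Neither value makes a denominator zero (x != 5, x != -4), so both are valid.

x = -5.3137 or x = 4.5637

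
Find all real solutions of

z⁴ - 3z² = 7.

Let u = z². The equation becomes u² - 3u - 7 = 0.
By the quadratic formula, u = 3/2 + √(37)/2 or u = 3/2 - √(37)/2.
z² = 3/2 + √(37)/2 gives z = ±√(3/2 + √(37)/2) ≈ ±2.1311.
z² = 3/2 - √(37)/2 < 0 has no real solution.

z = -2.1311 or z = 2.1311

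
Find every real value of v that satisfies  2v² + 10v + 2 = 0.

Discriminant: (10)² − 4·2·2 = 84.
Quadratic formula: v = (-10 ± √84) / 4.
So v = -5/2 + √(21)/2 ≈ -0.2087 or v = -5/2 - √(21)/2 ≈ -4.7913.

v = -4.7913 or v = -0.2087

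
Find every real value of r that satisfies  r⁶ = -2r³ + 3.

Let u = r³. The equation becomes u² + 2u - 3 = 0.
Factor: (u + 3)(u - 1) = 0, so u = -3 or u = 1.
r³ = -3 gives r = -∛(3) ≈ -1.4422.
r³ = 1 gives r = 1.

r = -1.4422 or r = 1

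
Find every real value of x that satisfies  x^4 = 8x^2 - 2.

x = -2.7824 or x = -0.5083 or x = 0.5083 or x = 2.7824

Let u = x^2. The equation becomes u^2 - 8u + 2 = 0.
By the quadratic formula, u = sqrt(14) + 4 or u = 4 - sqrt(14).
x^2 = sqrt(14) + 4 gives x = +/-sqrt(sqrt(14) + 4) ~= +/-2.7824.
x^2 = 4 - sqrt(14) gives x = +/-sqrt(4 - sqrt(14)) ~= +/-0.5083.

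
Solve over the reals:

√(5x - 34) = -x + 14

Square both sides: 5x - 34 = (-x + 14)².
Expand and rearrange: x² - 33x + 230 = 0.
Solving gives x = 23 or x = 10.
Check each candidate in the original equation:
  x = 23: √(81) = 9, while -x + 14 = -9 — extraneous.
  x = 10: √(16) = 4, while -x + 14 = 4 — valid.

x = 10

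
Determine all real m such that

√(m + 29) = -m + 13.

Square both sides: m + 29 = (-m + 13)².
Expand and rearrange: m² - 27m + 140 = 0.
Solving gives m = 20 or m = 7.
Check each candidate in the original equation:
  m = 20: √(49) = 7, while -m + 13 = -7 — extraneous.
  m = 7: √(36) = 6, while -m + 13 = 6 — valid.

m = 7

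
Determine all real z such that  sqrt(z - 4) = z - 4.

z = 4 or z = 5

Square both sides: z - 4 = (z - 4)^2.
Expand and rearrange: z^2 - 9z + 20 = 0.
Solving gives z = 5 or z = 4.
Check each candidate in the original equation:
  z = 5: sqrt(1) = 1, while z - 4 = 1 — valid.
  z = 4: sqrt(0) = 0, while z - 4 = 0 — valid.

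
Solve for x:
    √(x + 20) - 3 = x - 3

x = 5

Isolate the radical: √(x + 20) = x.
Square both sides: x + 20 = (x)².
Expand and rearrange: x² - x - 20 = 0.
Solving gives x = 5 or x = -4.
Check each candidate in the original equation:
  x = 5: √(25) = 5, while x = 5 — valid.
  x = -4: √(16) = 4, while x = -4 — extraneous.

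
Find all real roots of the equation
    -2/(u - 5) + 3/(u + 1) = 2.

Multiply both sides by (u - 5)(u + 1):
-2(u + 1) + 3(u - 5) = 2(u - 5)(u + 1).
Expand and collect terms: 2u² - 9u + 7 = 0.
Factor or apply the quadratic formula: u = 3.5 or u = 1.
Neither value makes a denominator zero (u ≠ 5, u ≠ -1), so both are valid.

u = 1 or u = 3.5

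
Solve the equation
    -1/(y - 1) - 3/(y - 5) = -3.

Multiply both sides by (y - 1)(y - 5):
-(y - 5) - 3(y - 1) = -3(y - 1)(y - 5).
Expand and collect terms: -3y^2 + 22y - 23 = 0.
By the quadratic formula, y = (-22 +/- sqrt(208)) / -6, so y ~= 1.263 or y ~= 6.0704.
Neither value makes a denominator zero (y != 1, y != 5), so both are valid.

y = 1.263 or y = 6.0704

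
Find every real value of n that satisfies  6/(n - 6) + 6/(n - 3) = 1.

n = 4.3153 or n = 16.6847

Multiply both sides by (n - 6)(n - 3):
6(n - 3) + 6(n - 6) = (n - 6)(n - 3).
Expand and collect terms: n^2 - 21n + 72 = 0.
By the quadratic formula, n = (21 +/- sqrt(153)) / 2, so n ~= 16.6847 or n ~= 4.3153.
Neither value makes a denominator zero (n != 6, n != 3), so both are valid.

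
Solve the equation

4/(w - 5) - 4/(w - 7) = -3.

w = 4.0851 or w = 7.9149

Multiply both sides by (w - 5)(w - 7):
4(w - 7) - 4(w - 5) = -3(w - 5)(w - 7).
Expand and collect terms: -3w^2 + 36w - 97 = 0.
By the quadratic formula, w = (-36 +/- sqrt(132)) / -6, so w ~= 4.0851 or w ~= 7.9149.
Neither value makes a denominator zero (w != 5, w != 7), so both are valid.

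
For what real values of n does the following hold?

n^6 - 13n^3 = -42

n = 1.8171 or n = 1.9129

Let u = n^3. The equation becomes u^2 - 13u + 42 = 0.
Factor: (u - 7)(u - 6) = 0, so u = 7 or u = 6.
n^3 = 7 gives n = (7)^(1/3) ~= 1.9129.
n^3 = 6 gives n = (6)^(1/3) ~= 1.8171.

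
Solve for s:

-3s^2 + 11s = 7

Rearrange to standard form: -3s^2 + 11s - 7 = 0.
Discriminant: (11)^2 - 4*(-3)*(-7) = 37.
Quadratic formula: s = (-11 +/- sqrt(37)) / (-6).
So s = 11/6 - sqrt(37)/6 ~= 0.8195 or s = sqrt(37)/6 + 11/6 ~= 2.8471.

s = 0.8195 or s = 2.8471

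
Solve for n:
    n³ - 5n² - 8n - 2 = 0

n = -1 or n = -0.3166 or n = 6.3166

Possible rational roots are divisors of -2. Testing n = -1 gives 0, so (n + 1) is a factor.
Divide: n³ - 5n² - 8n - 2 = (n + 1)(n² - 6n - 2).
Apply the quadratic formula to n² - 6n - 2 = 0: n = (6 ± √44)/2, i.e. n ≈ 6.3166 or n ≈ -0.3166.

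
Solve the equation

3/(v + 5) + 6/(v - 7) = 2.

v = -3.8255 or v = 10.3255

Multiply both sides by (v + 5)(v - 7):
3(v - 7) + 6(v + 5) = 2(v + 5)(v - 7).
Expand and collect terms: 2v² - 13v - 79 = 0.
By the quadratic formula, v = (13 ± √801) / 4, so v ≈ 10.3255 or v ≈ -3.8255.
Neither value makes a denominator zero (v ≠ -5, v ≠ 7), so both are valid.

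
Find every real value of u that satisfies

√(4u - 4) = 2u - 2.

u = 1 or u = 2

Square both sides: 4u - 4 = (2u - 2)².
Expand and rearrange: 4u² - 12u + 8 = 0.
Solving gives u = 2 or u = 1.
Check each candidate in the original equation:
  u = 2: √(4) = 2, while 2u - 2 = 2 — valid.
  u = 1: √(0) = 0, while 2u - 2 = 0 — valid.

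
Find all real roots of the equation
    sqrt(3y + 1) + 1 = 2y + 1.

Isolate the radical: sqrt(3y + 1) = 2y.
Square both sides: 3y + 1 = (2y)^2.
Expand and rearrange: 4y^2 - 3y - 1 = 0.
Solving gives y = 1 or y = -0.25.
Check each candidate in the original equation:
  y = 1: sqrt(4) = 2, while 2y = 2 — valid.
  y = -0.25: sqrt(0.25) = 0.5, while 2y = -0.5 — extraneous.

y = 1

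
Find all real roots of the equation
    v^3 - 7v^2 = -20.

v = -1.5311 or v = 2 or v = 6.5311

Rearrange: v^3 - 7v^2 + 20 = 0.
Possible rational roots are divisors of 20. Testing v = 2 gives 0, so (v - 2) is a factor.
Divide: v^3 - 7v^2 + 20 = (v - 2)(v^2 - 5v - 10).
Apply the quadratic formula to v^2 - 5v - 10 = 0: v = (5 +/- sqrt(65))/2, i.e. v ~= 6.5311 or v ~= -1.5311.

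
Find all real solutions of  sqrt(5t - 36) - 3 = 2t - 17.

t = 7.25 or t = 8

Isolate the radical: sqrt(5t - 36) = 2t - 14.
Square both sides: 5t - 36 = (2t - 14)^2.
Expand and rearrange: 4t^2 - 61t + 232 = 0.
Solving gives t = 8 or t = 7.25.
Check each candidate in the original equation:
  t = 8: sqrt(4) = 2, while 2t - 14 = 2 — valid.
  t = 7.25: sqrt(0.25) = 0.5, while 2t - 14 = 0.5 — valid.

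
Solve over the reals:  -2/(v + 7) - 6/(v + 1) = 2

Multiply both sides by (v + 7)(v + 1):
-2(v + 1) - 6(v + 7) = 2(v + 7)(v + 1).
Expand and collect terms: 2v^2 + 24v + 58 = 0.
By the quadratic formula, v = (-24 +/- sqrt(112)) / 4, so v ~= -3.3542 or v ~= -8.6458.
Neither value makes a denominator zero (v != -7, v != -1), so both are valid.

v = -8.6458 or v = -3.3542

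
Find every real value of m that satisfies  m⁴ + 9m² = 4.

Let u = m². The equation becomes u² + 9u - 4 = 0.
By the quadratic formula, u = -9/2 + √(97)/2 or u = -√(97)/2 - 9/2.
m² = -9/2 + √(97)/2 gives m = ±√(-9/2 + √(97)/2) ≈ ±0.6515.
m² = -√(97)/2 - 9/2 < 0 has no real solution.

m = -0.6515 or m = 0.6515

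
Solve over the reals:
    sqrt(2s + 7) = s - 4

s = 9

Square both sides: 2s + 7 = (s - 4)^2.
Expand and rearrange: s^2 - 10s + 9 = 0.
Solving gives s = 9 or s = 1.
Check each candidate in the original equation:
  s = 9: sqrt(25) = 5, while s - 4 = 5 — valid.
  s = 1: sqrt(9) = 3, while s - 4 = -3 — extraneous.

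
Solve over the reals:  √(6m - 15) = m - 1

m = 4

Square both sides: 6m - 15 = (m - 1)².
Expand and rearrange: m² - 8m + 16 = 0.
This gives the repeated root m = 4.
Check in the original equation:
  m = 4: √(9) = 3, while m - 1 = 3 — valid.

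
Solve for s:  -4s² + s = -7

s = -1.2038 or s = 1.4538

Rearrange to standard form: -4s² + s + 7 = 0.
Discriminant: (1)² − 4·(-4)·7 = 113.
Quadratic formula: s = (-1 ± √113) / (-8).
So s = 1/8 - √(113)/8 ≈ -1.2038 or s = 1/8 + √(113)/8 ≈ 1.4538.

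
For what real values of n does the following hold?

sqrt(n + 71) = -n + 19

n = 10

Square both sides: n + 71 = (-n + 19)^2.
Expand and rearrange: n^2 - 39n + 290 = 0.
Solving gives n = 29 or n = 10.
Check each candidate in the original equation:
  n = 29: sqrt(100) = 10, while -n + 19 = -10 — extraneous.
  n = 10: sqrt(81) = 9, while -n + 19 = 9 — valid.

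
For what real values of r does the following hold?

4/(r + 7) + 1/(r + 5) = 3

r = -6 or r = -4.3333

Multiply both sides by (r + 7)(r + 5):
4(r + 5) + (r + 7) = 3(r + 7)(r + 5).
Expand and collect terms: 3r² + 31r + 78 = 0.
Factor or apply the quadratic formula: r = -4.3333 or r = -6.
Neither value makes a denominator zero (r ≠ -7, r ≠ -5), so both are valid.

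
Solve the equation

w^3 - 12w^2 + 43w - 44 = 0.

w = 1.7639 or w = 4 or w = 6.2361

Possible rational roots are divisors of -44. Testing w = 4 gives 0, so (w - 4) is a factor.
Divide: w^3 - 12w^2 + 43w - 44 = (w - 4)(w^2 - 8w + 11).
Apply the quadratic formula to w^2 - 8w + 11 = 0: w = (8 +/- sqrt(20))/2, i.e. w ~= 6.2361 or w ~= 1.7639.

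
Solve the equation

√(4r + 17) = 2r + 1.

Square both sides: 4r + 17 = (2r + 1)².
Expand and rearrange: 4r² - 16 = 0.
Solving gives r = 2 or r = -2.
Check each candidate in the original equation:
  r = 2: √(25) = 5, while 2r + 1 = 5 — valid.
  r = -2: √(9) = 3, while 2r + 1 = -3 — extraneous.

r = 2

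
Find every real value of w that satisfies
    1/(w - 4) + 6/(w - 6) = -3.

Multiply both sides by (w - 4)(w - 6):
(w - 6) + 6(w - 4) = -3(w - 4)(w - 6).
Expand and collect terms: -3w^2 + 23w - 42 = 0.
Factor or apply the quadratic formula: w = 3 or w = 4.6667.
Neither value makes a denominator zero (w != 4, w != 6), so both are valid.

w = 3 or w = 4.6667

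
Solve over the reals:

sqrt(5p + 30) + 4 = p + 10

Isolate the radical: sqrt(5p + 30) = p + 6.
Square both sides: 5p + 30 = (p + 6)^2.
Expand and rearrange: p^2 + 7p + 6 = 0.
Solving gives p = -1 or p = -6.
Check each candidate in the original equation:
  p = -1: sqrt(25) = 5, while p + 6 = 5 — valid.
  p = -6: sqrt(0) = 0, while p + 6 = 0 — valid.

p = -6 or p = -1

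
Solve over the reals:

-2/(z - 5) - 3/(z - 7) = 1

Multiply both sides by (z - 5)(z - 7):
-2(z - 7) - 3(z - 5) = (z - 5)(z - 7).
Expand and collect terms: z^2 - 7z + 6 = 0.
Factor or apply the quadratic formula: z = 6 or z = 1.
Neither value makes a denominator zero (z != 5, z != 7), so both are valid.

z = 1 or z = 6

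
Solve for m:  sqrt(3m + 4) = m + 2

Square both sides: 3m + 4 = (m + 2)^2.
Expand and rearrange: m^2 + m = 0.
Solving gives m = 0 or m = -1.
Check each candidate in the original equation:
  m = 0: sqrt(4) = 2, while m + 2 = 2 — valid.
  m = -1: sqrt(1) = 1, while m + 2 = 1 — valid.

m = -1 or m = 0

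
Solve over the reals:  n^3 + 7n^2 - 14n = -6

Rearrange: n^3 + 7n^2 - 14n + 6 = 0.
Possible rational roots are divisors of 6. Testing n = 1 gives 0, so (n - 1) is a factor.
Divide: n^3 + 7n^2 - 14n + 6 = (n - 1)(n^2 + 8n - 6).
Apply the quadratic formula to n^2 + 8n - 6 = 0: n = (-8 +/- sqrt(88))/2, i.e. n ~= 0.6904 or n ~= -8.6904.

n = -8.6904 or n = 0.6904 or n = 1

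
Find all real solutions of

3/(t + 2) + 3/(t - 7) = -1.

t = -5.9083 or t = 4.9083

Multiply both sides by (t + 2)(t - 7):
3(t - 7) + 3(t + 2) = -(t + 2)(t - 7).
Expand and collect terms: -t^2 - t + 29 = 0.
By the quadratic formula, t = (1 +/- sqrt(117)) / -2, so t ~= -5.9083 or t ~= 4.9083.
Neither value makes a denominator zero (t != -2, t != 7), so both are valid.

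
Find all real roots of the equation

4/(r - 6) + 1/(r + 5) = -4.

r = -5.2743 or r = 5.0243

Multiply both sides by (r - 6)(r + 5):
4(r + 5) + (r - 6) = -4(r - 6)(r + 5).
Expand and collect terms: -4r² - r + 106 = 0.
By the quadratic formula, r = (1 ± √1697) / -8, so r ≈ -5.2743 or r ≈ 5.0243.
Neither value makes a denominator zero (r ≠ 6, r ≠ -5), so both are valid.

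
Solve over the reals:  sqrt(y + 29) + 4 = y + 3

y = 7

Isolate the radical: sqrt(y + 29) = y - 1.
Square both sides: y + 29 = (y - 1)^2.
Expand and rearrange: y^2 - 3y - 28 = 0.
Solving gives y = 7 or y = -4.
Check each candidate in the original equation:
  y = 7: sqrt(36) = 6, while y - 1 = 6 — valid.
  y = -4: sqrt(25) = 5, while y - 1 = -5 — extraneous.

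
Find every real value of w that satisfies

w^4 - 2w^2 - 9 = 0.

w = -2.0402 or w = 2.0402

Let u = w^2. The equation becomes u^2 - 2u - 9 = 0.
By the quadratic formula, u = 1 + sqrt(10) or u = 1 - sqrt(10).
w^2 = 1 + sqrt(10) gives w = +/-sqrt(1 + sqrt(10)) ~= +/-2.0402.
w^2 = 1 - sqrt(10) < 0 has no real solution.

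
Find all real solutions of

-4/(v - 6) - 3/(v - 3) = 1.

Multiply both sides by (v - 6)(v - 3):
-4(v - 3) - 3(v - 6) = (v - 6)(v - 3).
Expand and collect terms: v² - 2v - 12 = 0.
By the quadratic formula, v = (2 ± √52) / 2, so v ≈ 4.6056 or v ≈ -2.6056.
Neither value makes a denominator zero (v ≠ 6, v ≠ 3), so both are valid.

v = -2.6056 or v = 4.6056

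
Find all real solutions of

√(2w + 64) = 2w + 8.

Square both sides: 2w + 64 = (2w + 8)².
Expand and rearrange: 4w² + 30w = 0.
Solving gives w = 0 or w = -7.5.
Check each candidate in the original equation:
  w = 0: √(64) = 8, while 2w + 8 = 8 — valid.
  w = -7.5: √(49) = 7, while 2w + 8 = -7 — extraneous.

w = 0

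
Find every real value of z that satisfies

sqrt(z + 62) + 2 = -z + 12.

Isolate the radical: sqrt(z + 62) = -z + 10.
Square both sides: z + 62 = (-z + 10)^2.
Expand and rearrange: z^2 - 21z + 38 = 0.
Solving gives z = 19 or z = 2.
Check each candidate in the original equation:
  z = 19: sqrt(81) = 9, while -z + 10 = -9 — extraneous.
  z = 2: sqrt(64) = 8, while -z + 10 = 8 — valid.

z = 2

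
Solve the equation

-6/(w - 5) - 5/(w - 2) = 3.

w = -0.5941 or w = 3.9274

Multiply both sides by (w - 5)(w - 2):
-6(w - 2) - 5(w - 5) = 3(w - 5)(w - 2).
Expand and collect terms: 3w^2 - 10w - 7 = 0.
By the quadratic formula, w = (10 +/- sqrt(184)) / 6, so w ~= 3.9274 or w ~= -0.5941.
Neither value makes a denominator zero (w != 5, w != 2), so both are valid.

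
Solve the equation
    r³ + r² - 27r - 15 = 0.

Possible rational roots are divisors of -15. Testing r = 5 gives 0, so (r - 5) is a factor.
Divide: r³ + r² - 27r - 15 = (r - 5)(r² + 6r + 3).
Apply the quadratic formula to r² + 6r + 3 = 0: r = (-6 ± √24)/2, i.e. r ≈ -0.5505 or r ≈ -5.4495.

r = -5.4495 or r = -0.5505 or r = 5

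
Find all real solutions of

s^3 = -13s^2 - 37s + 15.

Rearrange: s^3 + 13s^2 + 37s - 15 = 0.
Possible rational roots are divisors of -15. Testing s = -5 gives 0, so (s + 5) is a factor.
Divide: s^3 + 13s^2 + 37s - 15 = (s + 5)(s^2 + 8s - 3).
Apply the quadratic formula to s^2 + 8s - 3 = 0: s = (-8 +/- sqrt(76))/2, i.e. s ~= 0.3589 or s ~= -8.3589.

s = -8.3589 or s = -5 or s = 0.3589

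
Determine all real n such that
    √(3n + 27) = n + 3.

Square both sides: 3n + 27 = (n + 3)².
Expand and rearrange: n² + 3n - 18 = 0.
Solving gives n = 3 or n = -6.
Check each candidate in the original equation:
  n = 3: √(36) = 6, while n + 3 = 6 — valid.
  n = -6: √(9) = 3, while n + 3 = -3 — extraneous.

n = 3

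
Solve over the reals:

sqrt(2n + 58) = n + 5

n = 3

Square both sides: 2n + 58 = (n + 5)^2.
Expand and rearrange: n^2 + 8n - 33 = 0.
Solving gives n = 3 or n = -11.
Check each candidate in the original equation:
  n = 3: sqrt(64) = 8, while n + 5 = 8 — valid.
  n = -11: sqrt(36) = 6, while n + 5 = -6 — extraneous.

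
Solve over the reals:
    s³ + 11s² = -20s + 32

Rearrange: s³ + 11s² + 20s - 32 = 0.
Possible rational roots are divisors of -32. Testing s = -4 gives 0, so (s + 4) is a factor.
Divide: s³ + 11s² + 20s - 32 = (s + 4)(s² + 7s - 8).
Factor the quadratic: s = 1 or s = -8.

s = -8 or s = -4 or s = 1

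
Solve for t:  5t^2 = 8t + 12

t = -0.9436 or t = 2.5436

Rearrange to standard form: 5t^2 - 8t - 12 = 0.
Discriminant: (-8)^2 - 4*5*(-12) = 304.
Quadratic formula: t = (8 +/- sqrt(304)) / 10.
So t = 4/5 + 2*sqrt(19)/5 ~= 2.5436 or t = 4/5 - 2*sqrt(19)/5 ~= -0.9436.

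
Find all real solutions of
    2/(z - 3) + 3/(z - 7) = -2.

z = 1.614 or z = 5.886

Multiply both sides by (z - 3)(z - 7):
2(z - 7) + 3(z - 3) = -2(z - 3)(z - 7).
Expand and collect terms: -2z² + 15z - 19 = 0.
By the quadratic formula, z = (-15 ± √73) / -4, so z ≈ 1.614 or z ≈ 5.886.
Neither value makes a denominator zero (z ≠ 3, z ≠ 7), so both are valid.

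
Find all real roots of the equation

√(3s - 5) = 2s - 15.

Square both sides: 3s - 5 = (2s - 15)².
Expand and rearrange: 4s² - 63s + 230 = 0.
Solving gives s = 10 or s = 5.75.
Check each candidate in the original equation:
  s = 10: √(25) = 5, while 2s - 15 = 5 — valid.
  s = 5.75: √(12.25) = 3.5, while 2s - 15 = -3.5 — extraneous.

s = 10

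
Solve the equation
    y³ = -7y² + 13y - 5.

y = -8.5826 or y = 0.5826 or y = 1

Rearrange: y³ + 7y² - 13y + 5 = 0.
Possible rational roots are divisors of 5. Testing y = 1 gives 0, so (y - 1) is a factor.
Divide: y³ + 7y² - 13y + 5 = (y - 1)(y² + 8y - 5).
Apply the quadratic formula to y² + 8y - 5 = 0: y = (-8 ± √84)/2, i.e. y ≈ 0.5826 or y ≈ -8.5826.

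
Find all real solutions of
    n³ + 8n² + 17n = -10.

Rearrange: n³ + 8n² + 17n + 10 = 0.
Possible rational roots are divisors of 10. Testing n = -2 gives 0, so (n + 2) is a factor.
Divide: n³ + 8n² + 17n + 10 = (n + 2)(n² + 6n + 5).
Factor the quadratic: n = -1 or n = -5.

n = -5 or n = -2 or n = -1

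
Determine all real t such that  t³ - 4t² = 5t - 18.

Rearrange: t³ - 4t² - 5t + 18 = 0.
Possible rational roots are divisors of 18. Testing t = 2 gives 0, so (t - 2) is a factor.
Divide: t³ - 4t² - 5t + 18 = (t - 2)(t² - 2t - 9).
Apply the quadratic formula to t² - 2t - 9 = 0: t = (2 ± √40)/2, i.e. t ≈ 4.1623 or t ≈ -2.1623.

t = -2.1623 or t = 2 or t = 4.1623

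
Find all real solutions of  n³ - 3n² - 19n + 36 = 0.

n = -4 or n = 1.6972 or n = 5.3028

Possible rational roots are divisors of 36. Testing n = -4 gives 0, so (n + 4) is a factor.
Divide: n³ - 3n² - 19n + 36 = (n + 4)(n² - 7n + 9).
Apply the quadratic formula to n² - 7n + 9 = 0: n = (7 ± √13)/2, i.e. n ≈ 5.3028 or n ≈ 1.6972.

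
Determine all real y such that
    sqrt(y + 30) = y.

y = 6

Square both sides: y + 30 = (y)^2.
Expand and rearrange: y^2 - y - 30 = 0.
Solving gives y = 6 or y = -5.
Check each candidate in the original equation:
  y = 6: sqrt(36) = 6, while y = 6 — valid.
  y = -5: sqrt(25) = 5, while y = -5 — extraneous.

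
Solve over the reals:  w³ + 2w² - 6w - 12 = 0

w = -2.4495 or w = -2 or w = 2.4495

Possible rational roots are divisors of -12. Testing w = -2 gives 0, so (w + 2) is a factor.
Divide: w³ + 2w² - 6w - 12 = (w + 2)(w² - 6).
Apply the quadratic formula to w² - 6 = 0: w = (0 ± √24)/2, i.e. w ≈ 2.4495 or w ≈ -2.4495.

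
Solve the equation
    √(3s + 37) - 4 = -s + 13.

Isolate the radical: √(3s + 37) = -s + 17.
Square both sides: 3s + 37 = (-s + 17)².
Expand and rearrange: s² - 37s + 252 = 0.
Solving gives s = 28 or s = 9.
Check each candidate in the original equation:
  s = 28: √(121) = 11, while -s + 17 = -11 — extraneous.
  s = 9: √(64) = 8, while -s + 17 = 8 — valid.

s = 9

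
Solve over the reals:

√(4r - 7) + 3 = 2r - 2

Isolate the radical: √(4r - 7) = 2r - 5.
Square both sides: 4r - 7 = (2r - 5)².
Expand and rearrange: 4r² - 24r + 32 = 0.
Solving gives r = 4 or r = 2.
Check each candidate in the original equation:
  r = 4: √(9) = 3, while 2r - 5 = 3 — valid.
  r = 2: √(1) = 1, while 2r - 5 = -1 — extraneous.

r = 4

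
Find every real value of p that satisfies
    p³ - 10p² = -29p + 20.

Rearrange: p³ - 10p² + 29p - 20 = 0.
Possible rational roots are divisors of -20. Testing p = 4 gives 0, so (p - 4) is a factor.
Divide: p³ - 10p² + 29p - 20 = (p - 4)(p² - 6p + 5).
Factor the quadratic: p = 5 or p = 1.

p = 1 or p = 4 or p = 5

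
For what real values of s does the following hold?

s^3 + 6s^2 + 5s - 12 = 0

Possible rational roots are divisors of -12. Testing s = -3 gives 0, so (s + 3) is a factor.
Divide: s^3 + 6s^2 + 5s - 12 = (s + 3)(s^2 + 3s - 4).
Factor the quadratic: s = 1 or s = -4.

s = -4 or s = -3 or s = 1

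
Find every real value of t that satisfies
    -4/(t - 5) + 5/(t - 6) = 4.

t = 4.4458 or t = 6.8042

Multiply both sides by (t - 5)(t - 6):
-4(t - 6) + 5(t - 5) = 4(t - 5)(t - 6).
Expand and collect terms: 4t² - 45t + 121 = 0.
By the quadratic formula, t = (45 ± √89) / 8, so t ≈ 6.8042 or t ≈ 4.4458.
Neither value makes a denominator zero (t ≠ 5, t ≠ 6), so both are valid.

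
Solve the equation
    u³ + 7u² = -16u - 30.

u = -5

Rearrange: u³ + 7u² + 16u + 30 = 0.
Possible rational roots are divisors of 30. Testing u = -5 gives 0, so (u + 5) is a factor.
Divide: u³ + 7u² + 16u + 30 = (u + 5)(u² + 2u + 6).
The quadratic u² + 2u + 6 has discriminant -20 < 0, so no further real roots.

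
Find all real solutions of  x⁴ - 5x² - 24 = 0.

x = -2.8284 or x = 2.8284

Let u = x². The equation becomes u² - 5u - 24 = 0.
Factor: (u - 8)(u + 3) = 0, so u = 8 or u = -3.
x² = 8 gives x = ±2·√(2) ≈ ±2.8284.
x² = -3 < 0 has no real solution.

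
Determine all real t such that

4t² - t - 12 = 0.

Discriminant: (-1)² − 4·4·(-12) = 193.
Quadratic formula: t = (1 ± √193) / 8.
So t = 1/8 + √(193)/8 ≈ 1.8616 or t = 1/8 - √(193)/8 ≈ -1.6116.

t = -1.6116 or t = 1.8616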